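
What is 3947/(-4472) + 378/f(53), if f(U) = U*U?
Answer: -9396707/12561848 ≈ -0.74804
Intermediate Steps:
f(U) = U**2
3947/(-4472) + 378/f(53) = 3947/(-4472) + 378/(53**2) = 3947*(-1/4472) + 378/2809 = -3947/4472 + 378*(1/2809) = -3947/4472 + 378/2809 = -9396707/12561848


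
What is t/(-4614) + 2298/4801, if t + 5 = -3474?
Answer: 27305651/22151814 ≈ 1.2327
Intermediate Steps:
t = -3479 (t = -5 - 3474 = -3479)
t/(-4614) + 2298/4801 = -3479/(-4614) + 2298/4801 = -3479*(-1/4614) + 2298*(1/4801) = 3479/4614 + 2298/4801 = 27305651/22151814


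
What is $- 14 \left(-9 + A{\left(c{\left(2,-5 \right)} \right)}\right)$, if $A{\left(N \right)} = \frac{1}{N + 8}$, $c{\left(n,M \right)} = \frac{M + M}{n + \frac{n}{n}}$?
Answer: $123$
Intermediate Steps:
$c{\left(n,M \right)} = \frac{2 M}{1 + n}$ ($c{\left(n,M \right)} = \frac{2 M}{n + 1} = \frac{2 M}{1 + n}$)
$A{\left(N \right)} = \frac{1}{8 + N}$
$- 14 \left(-9 + A{\left(c{\left(2,-5 \right)} \right)}\right) = - 14 \left(-9 + \frac{1}{8 + 2 \left(-5\right) \frac{1}{1 + 2}}\right) = - 14 \left(-9 + \frac{1}{8 + 2 \left(-5\right) \frac{1}{3}}\right) = - 14 \left(-9 + \frac{1}{8 - \frac{10}{3}}\right) = - 14 \left(-9 + \frac{1}{\frac{14}{3}}\right) = - 14 \left(-9 + \frac{3}{14}\right) = \left(-14\right) \left(- \frac{123}{14}\right) = 123$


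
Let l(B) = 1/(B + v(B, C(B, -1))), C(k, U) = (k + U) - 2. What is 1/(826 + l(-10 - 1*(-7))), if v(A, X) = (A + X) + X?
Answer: 18/14867 ≈ 0.0012107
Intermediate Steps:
C(k, U) = -2 + U + k (C(k, U) = (U + k) - 2 = -2 + U + k)
v(A, X) = A + 2*X
l(B) = 1/(-6 + 4*B) (l(B) = 1/(B + (B + 2*(-2 - 1 + B))) = 1/(B + (B + 2*(-3 + B))) = 1/(B + (B + (-6 + 2*B))) = 1/(B + (-6 + 3*B)) = 1/(-6 + 4*B))
1/(826 + l(-10 - 1*(-7))) = 1/(826 + 1/(2*(-3 + 2*(-10 - 1*(-7))))) = 1/(826 + 1/(2*(-3 + 2*(-10 + 7)))) = 1/(826 + 1/(2*(-3 + 2*(-3)))) = 1/(826 + 1/(2*(-3 - 6))) = 1/(826 + (½)/(-9)) = 1/(826 + (½)*(-⅑)) = 1/(826 - 1/18) = 1/(14867/18) = 18/14867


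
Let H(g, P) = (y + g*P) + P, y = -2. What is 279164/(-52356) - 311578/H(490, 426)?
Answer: -9338004583/1368873798 ≈ -6.8217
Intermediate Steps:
H(g, P) = -2 + P + P*g (H(g, P) = (-2 + g*P) + P = (-2 + P*g) + P = -2 + P + P*g)
279164/(-52356) - 311578/H(490, 426) = 279164/(-52356) - 311578/(-2 + 426 + 426*490) = 279164*(-1/52356) - 311578/(-2 + 426 + 208740) = -69791/13089 - 311578/209164 = -69791/13089 - 311578*1/209164 = -69791/13089 - 155789/104582 = -9338004583/1368873798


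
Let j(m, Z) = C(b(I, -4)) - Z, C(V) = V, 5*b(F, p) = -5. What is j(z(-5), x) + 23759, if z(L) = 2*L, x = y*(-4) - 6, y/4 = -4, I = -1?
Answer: 23700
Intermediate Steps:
b(F, p) = -1 (b(F, p) = (⅕)*(-5) = -1)
y = -16 (y = 4*(-4) = -16)
x = 58 (x = -16*(-4) - 6 = 64 - 6 = 58)
j(m, Z) = -1 - Z
j(z(-5), x) + 23759 = (-1 - 1*58) + 23759 = (-1 - 58) + 23759 = -59 + 23759 = 23700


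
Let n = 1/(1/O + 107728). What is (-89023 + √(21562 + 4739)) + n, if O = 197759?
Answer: -1896562154194960/21304181553 + √26301 ≈ -88861.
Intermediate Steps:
n = 197759/21304181553 (n = 1/(1/197759 + 107728) = 1/(21304181553/197759) = 197759/21304181553 ≈ 9.2826e-6)
(-89023 + √(21562 + 4739)) + n = (-89023 + √(21562 + 4739)) + 197759/21304181553 = (-89023 + √26301) + 197759/21304181553 = -1896562154194960/21304181553 + √26301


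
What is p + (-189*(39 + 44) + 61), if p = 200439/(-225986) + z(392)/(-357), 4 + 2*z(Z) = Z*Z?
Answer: -426030964785/26892334 ≈ -15842.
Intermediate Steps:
z(Z) = -2 + Z²/2 (z(Z) = -2 + (Z*Z)/2 = -2 + Z²/2)
p = -5811353701/26892334 (p = 200439/(-225986) + (-2 + (½)*392²)/(-357) = 200439*(-1/225986) + (-2 + (½)*153664)*(-1/357) = -200439/225986 + (-2 + 76832)*(-1/357) = -200439/225986 + 76830*(-1/357) = -200439/225986 - 25610/119 = -5811353701/26892334 ≈ -216.10)
p + (-189*(39 + 44) + 61) = -5811353701/26892334 + (-189*(39 + 44) + 61) = -5811353701/26892334 + (-189*83 + 61) = -5811353701/26892334 + (-15687 + 61) = -5811353701/26892334 - 15626 = -426030964785/26892334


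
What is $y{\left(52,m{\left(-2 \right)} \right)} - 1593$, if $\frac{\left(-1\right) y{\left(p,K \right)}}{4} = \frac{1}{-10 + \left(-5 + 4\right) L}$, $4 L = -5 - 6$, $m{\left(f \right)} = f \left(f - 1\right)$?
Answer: $- \frac{46181}{29} \approx -1592.4$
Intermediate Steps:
$m{\left(f \right)} = f \left(-1 + f\right)$
$L = - \frac{11}{4}$ ($L = \frac{-5 - 6}{4} = \frac{1}{4} \left(-11\right) = - \frac{11}{4} \approx -2.75$)
$y{\left(p,K \right)} = \frac{16}{29}$ ($y{\left(p,K \right)} = - \frac{4}{-10 + \left(-5 + 4\right) \left(- \frac{11}{4}\right)} = - \frac{4}{-10 - - \frac{11}{4}} = - \frac{4}{-10 + \frac{11}{4}} = - \frac{4}{- \frac{29}{4}} = \left(-4\right) \left(- \frac{4}{29}\right) = \frac{16}{29}$)
$y{\left(52,m{\left(-2 \right)} \right)} - 1593 = \frac{16}{29} - 1593 = - \frac{46181}{29}$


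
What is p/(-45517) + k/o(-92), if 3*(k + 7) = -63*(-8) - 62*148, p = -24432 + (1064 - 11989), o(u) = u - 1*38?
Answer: 409468511/17751630 ≈ 23.067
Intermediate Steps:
o(u) = -38 + u (o(u) = u - 38 = -38 + u)
p = -35357 (p = -24432 - 10925 = -35357)
k = -8693/3 (k = -7 + (-63*(-8) - 62*148)/3 = -7 + (504 - 1*9176)/3 = -7 + (504 - 9176)/3 = -7 + (1/3)*(-8672) = -7 - 8672/3 = -8693/3 ≈ -2897.7)
p/(-45517) + k/o(-92) = -35357/(-45517) - 8693/(3*(-38 - 92)) = -35357*(-1/45517) - 8693/3/(-130) = 35357/45517 - 8693/3*(-1/130) = 35357/45517 + 8693/390 = 409468511/17751630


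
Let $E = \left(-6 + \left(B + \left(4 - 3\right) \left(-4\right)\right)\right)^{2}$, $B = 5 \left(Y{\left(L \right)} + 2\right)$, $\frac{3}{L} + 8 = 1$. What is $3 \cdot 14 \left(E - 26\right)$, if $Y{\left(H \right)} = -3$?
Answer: $8358$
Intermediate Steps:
$L = - \frac{3}{7}$ ($L = \frac{3}{-8 + 1} = \frac{3}{-7} = 3 \left(- \frac{1}{7}\right) = - \frac{3}{7} \approx -0.42857$)
$B = -5$ ($B = 5 \left(-3 + 2\right) = 5 \left(-1\right) = -5$)
$E = 225$ ($E = \left(-6 - \left(5 - \left(4 - 3\right) \left(-4\right)\right)\right)^{2} = \left(-6 + \left(-5 + 1 \left(-4\right)\right)\right)^{2} = \left(-6 - 9\right)^{2} = \left(-15\right)^{2} = 225$)
$3 \cdot 14 \left(E - 26\right) = 3 \cdot 14 \left(225 - 26\right) = 42 \cdot 199 = 8358$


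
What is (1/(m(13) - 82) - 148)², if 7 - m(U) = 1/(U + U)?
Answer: 83390423076/3806401 ≈ 21908.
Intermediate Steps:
m(U) = 7 - 1/(2*U) (m(U) = 7 - 1/(U + U) = 7 - 1/(2*U))
(1/(m(13) - 82) - 148)² = (1/((7 - ½/13) - 82) - 148)² = (1/((7 - ½*1/13) - 82) - 148)² = (1/((7 - 1/26) - 82) - 148)² = (1/(181/26 - 82) - 148)² = (1/(-1951/26) - 148)² = (-26/1951 - 148)² = (-288774/1951)² = 83390423076/3806401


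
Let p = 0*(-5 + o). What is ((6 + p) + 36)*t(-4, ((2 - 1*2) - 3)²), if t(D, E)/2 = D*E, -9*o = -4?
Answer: -3024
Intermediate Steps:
o = 4/9 (o = -⅑*(-4) = 4/9 ≈ 0.44444)
p = 0 (p = 0*(-5 + 4/9) = 0*(-41/9) = 0)
t(D, E) = 2*D*E (t(D, E) = 2*(D*E) = 2*D*E)
((6 + p) + 36)*t(-4, ((2 - 1*2) - 3)²) = ((6 + 0) + 36)*(2*(-4)*((2 - 1*2) - 3)²) = (6 + 36)*(2*(-4)*((2 - 2) - 3)²) = 42*(2*(-4)*(0 - 3)²) = 42*(2*(-4)*(-3)²) = 42*(2*(-4)*9) = 42*(-72) = -3024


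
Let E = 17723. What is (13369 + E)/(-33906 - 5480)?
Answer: -15546/19693 ≈ -0.78942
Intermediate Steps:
(13369 + E)/(-33906 - 5480) = (13369 + 17723)/(-33906 - 5480) = 31092/(-39386) = 31092*(-1/39386) = -15546/19693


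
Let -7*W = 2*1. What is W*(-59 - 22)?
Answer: 162/7 ≈ 23.143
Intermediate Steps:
W = -2/7 ≈ -0.28571
W*(-59 - 22) = -2*(-59 - 22)/7 = -2/7*(-81) = 162/7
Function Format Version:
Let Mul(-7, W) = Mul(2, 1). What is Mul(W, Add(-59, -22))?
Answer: Rational(162, 7) ≈ 23.143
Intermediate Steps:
W = Rational(-2, 7) (W = Mul(Rational(-1, 7), Mul(2, 1)) = Mul(Rational(-1, 7), 2) = Rational(-2, 7) ≈ -0.28571)
Mul(W, Add(-59, -22)) = Mul(Rational(-2, 7), Add(-59, -22)) = Mul(Rational(-2, 7), -81) = Rational(162, 7)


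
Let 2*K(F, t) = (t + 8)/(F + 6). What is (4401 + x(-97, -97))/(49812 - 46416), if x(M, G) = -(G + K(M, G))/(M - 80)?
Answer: 47252083/36466248 ≈ 1.2958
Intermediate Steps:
K(F, t) = (8 + t)/(2*(6 + F)) (K(F, t) = ((t + 8)/(F + 6))/2 = ((8 + t)/(6 + F))/2 = (8 + t)/(2*(6 + F)))
x(M, G) = -(G + (8 + G)/(2*(6 + M)))/(-80 + M) (x(M, G) = -(G + (8 + G)/(2*(6 + M)))/(M - 80) = -(G + (8 + G)/(2*(6 + M)))/(-80 + M))
(4401 + x(-97, -97))/(49812 - 46416) = (4401 + (-4 - 1/2*(-97) - 1*(-97)*(6 - 97))/((-80 - 97)*(6 - 97)))/(49812 - 46416) = (4401 + (-4 + 97/2 - 1*(-97)*(-91))/(-177*(-91)))/3396 = (4401 - 1/177*(-1/91)*(-4 + 97/2 - 8827))*(1/3396) = (4401 - 1/177*(-1/91)*(-17565/2))*(1/3396) = (4401 - 5855/10738)*(1/3396) = (47252083/10738)*(1/3396) = 47252083/36466248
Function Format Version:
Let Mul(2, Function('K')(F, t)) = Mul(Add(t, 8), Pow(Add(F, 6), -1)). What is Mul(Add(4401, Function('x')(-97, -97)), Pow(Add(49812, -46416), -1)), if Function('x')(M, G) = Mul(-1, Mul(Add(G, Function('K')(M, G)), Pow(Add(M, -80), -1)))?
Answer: Rational(47252083, 36466248) ≈ 1.2958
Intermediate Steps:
Function('K')(F, t) = Mul(Rational(1, 2), Pow(Add(6, F), -1), Add(8, t)) (Function('K')(F, t) = Mul(Rational(1, 2), Mul(Add(t, 8), Pow(Add(F, 6), -1))) = Mul(Rational(1, 2), Mul(Add(8, t), Pow(Add(6, F), -1))) = Mul(Rational(1, 2), Mul(Pow(Add(6, F), -1), Add(8, t))) = Mul(Rational(1, 2), Pow(Add(6, F), -1), Add(8, t)))
Function('x')(M, G) = Mul(-1, Pow(Add(-80, M), -1), Add(G, Mul(Rational(1, 2), Pow(Add(6, M), -1), Add(8, G)))) (Function('x')(M, G) = Mul(-1, Mul(Add(G, Mul(Rational(1, 2), Pow(Add(6, M), -1), Add(8, G))), Pow(Add(M, -80), -1))) = Mul(-1, Mul(Add(G, Mul(Rational(1, 2), Pow(Add(6, M), -1), Add(8, G))), Pow(Add(-80, M), -1))) = Mul(-1, Mul(Pow(Add(-80, M), -1), Add(G, Mul(Rational(1, 2), Pow(Add(6, M), -1), Add(8, G))))) = Mul(-1, Pow(Add(-80, M), -1), Add(G, Mul(Rational(1, 2), Pow(Add(6, M), -1), Add(8, G)))))
Mul(Add(4401, Function('x')(-97, -97)), Pow(Add(49812, -46416), -1)) = Mul(Add(4401, Mul(Pow(Add(-80, -97), -1), Pow(Add(6, -97), -1), Add(-4, Mul(Rational(-1, 2), -97), Mul(-1, -97, Add(6, -97))))), Pow(Add(49812, -46416), -1)) = Mul(Add(4401, Mul(Pow(-177, -1), Pow(-91, -1), Add(-4, Rational(97, 2), Mul(-1, -97, -91)))), Pow(3396, -1)) = Mul(Add(4401, Mul(Rational(-1, 177), Rational(-1, 91), Add(-4, Rational(97, 2), -8827))), Rational(1, 3396)) = Mul(Add(4401, Mul(Rational(-1, 177), Rational(-1, 91), Rational(-17565, 2))), Rational(1, 3396)) = Mul(Add(4401, Rational(-5855, 10738)), Rational(1, 3396)) = Mul(Rational(47252083, 10738), Rational(1, 3396)) = Rational(47252083, 36466248)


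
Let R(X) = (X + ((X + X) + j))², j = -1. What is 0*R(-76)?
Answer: 0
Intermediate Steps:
R(X) = (-1 + 3*X)² (R(X) = (X + ((X + X) - 1))² = (X + (2*X - 1))² = (X + (-1 + 2*X))² = (-1 + 3*X)²)
0*R(-76) = 0*(-1 + 3*(-76))² = 0*(-1 - 228)² = 0*(-229)² = 0*52441 = 0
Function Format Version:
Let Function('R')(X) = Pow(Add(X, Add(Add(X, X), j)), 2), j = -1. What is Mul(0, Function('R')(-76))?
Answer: 0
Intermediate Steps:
Function('R')(X) = Pow(Add(-1, Mul(3, X)), 2) (Function('R')(X) = Pow(Add(X, Add(Add(X, X), -1)), 2) = Pow(Add(X, Add(Mul(2, X), -1)), 2) = Pow(Add(X, Add(-1, Mul(2, X))), 2) = Pow(Add(-1, Mul(3, X)), 2))
Mul(0, Function('R')(-76)) = Mul(0, Pow(Add(-1, Mul(3, -76)), 2)) = Mul(0, Pow(Add(-1, -228), 2)) = Mul(0, Pow(-229, 2)) = Mul(0, 52441) = 0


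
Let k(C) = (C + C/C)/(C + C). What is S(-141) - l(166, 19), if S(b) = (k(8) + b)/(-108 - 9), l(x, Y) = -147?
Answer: 92477/624 ≈ 148.20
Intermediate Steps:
k(C) = (1 + C)/(2*C) (k(C) = (C + 1)/((2*C)) = (1 + C)*(1/(2*C)) = (1 + C)/(2*C))
S(b) = -1/208 - b/117 (S(b) = ((½)*(1 + 8)/8 + b)/(-108 - 9) = ((½)*(⅛)*9 + b)/(-117) = (9/16 + b)*(-1/117) = -1/208 - b/117)
S(-141) - l(166, 19) = (-1/208 - 1/117*(-141)) - 1*(-147) = (-1/208 + 47/39) + 147 = 749/624 + 147 = 92477/624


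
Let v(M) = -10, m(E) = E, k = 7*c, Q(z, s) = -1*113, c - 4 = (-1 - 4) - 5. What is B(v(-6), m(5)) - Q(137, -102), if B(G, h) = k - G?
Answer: 81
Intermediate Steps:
c = -6 (c = 4 + ((-1 - 4) - 5) = 4 + (-5 - 5) = 4 - 10 = -6)
Q(z, s) = -113
k = -42 (k = 7*(-6) = -42)
B(G, h) = -42 - G
B(v(-6), m(5)) - Q(137, -102) = (-42 - 1*(-10)) - 1*(-113) = (-42 + 10) + 113 = -32 + 113 = 81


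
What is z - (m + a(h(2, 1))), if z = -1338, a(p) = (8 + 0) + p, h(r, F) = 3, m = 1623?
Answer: -2972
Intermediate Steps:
a(p) = 8 + p
z - (m + a(h(2, 1))) = -1338 - (1623 + (8 + 3)) = -1338 - (1623 + 11) = -1338 - 1*1634 = -1338 - 1634 = -2972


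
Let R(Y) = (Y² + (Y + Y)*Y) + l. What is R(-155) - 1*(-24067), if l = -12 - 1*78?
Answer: 96052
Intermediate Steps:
l = -90 (l = -12 - 78 = -90)
R(Y) = -90 + 3*Y² (R(Y) = (Y² + (Y + Y)*Y) - 90 = (Y² + (2*Y)*Y) - 90 = (Y² + 2*Y²) - 90 = 3*Y² - 90 = -90 + 3*Y²)
R(-155) - 1*(-24067) = (-90 + 3*(-155)²) - 1*(-24067) = (-90 + 3*24025) + 24067 = (-90 + 72075) + 24067 = 71985 + 24067 = 96052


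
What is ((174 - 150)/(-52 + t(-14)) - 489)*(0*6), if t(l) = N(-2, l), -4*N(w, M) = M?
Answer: 0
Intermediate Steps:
N(w, M) = -M/4
t(l) = -l/4
((174 - 150)/(-52 + t(-14)) - 489)*(0*6) = ((174 - 150)/(-52 - ¼*(-14)) - 489)*(0*6) = (24/(-52 + 7/2) - 489)*0 = (24/(-97/2) - 489)*0 = (24*(-2/97) - 489)*0 = (-48/97 - 489)*0 = -47481/97*0 = 0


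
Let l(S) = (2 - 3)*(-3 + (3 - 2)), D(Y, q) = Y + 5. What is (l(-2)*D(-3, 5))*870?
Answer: 3480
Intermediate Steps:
D(Y, q) = 5 + Y
l(S) = 2 (l(S) = -(-3 + 1) = -1*(-2) = 2)
(l(-2)*D(-3, 5))*870 = (2*(5 - 3))*870 = (2*2)*870 = 4*870 = 3480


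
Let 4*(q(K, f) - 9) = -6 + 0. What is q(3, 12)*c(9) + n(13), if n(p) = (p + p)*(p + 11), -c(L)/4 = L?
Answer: 354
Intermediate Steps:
q(K, f) = 15/2 (q(K, f) = 9 + (-6 + 0)/4 = 9 + (¼)*(-6) = 9 - 3/2 = 15/2)
c(L) = -4*L
n(p) = 2*p*(11 + p) (n(p) = (2*p)*(11 + p) = 2*p*(11 + p))
q(3, 12)*c(9) + n(13) = 15*(-4*9)/2 + 2*13*(11 + 13) = (15/2)*(-36) + 2*13*24 = -270 + 624 = 354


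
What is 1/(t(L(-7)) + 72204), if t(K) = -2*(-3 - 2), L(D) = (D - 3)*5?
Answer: 1/72214 ≈ 1.3848e-5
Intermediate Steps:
L(D) = -15 + 5*D (L(D) = (-3 + D)*5 = -15 + 5*D)
t(K) = 10 (t(K) = -2*(-5) = 10)
1/(t(L(-7)) + 72204) = 1/(10 + 72204) = 1/72214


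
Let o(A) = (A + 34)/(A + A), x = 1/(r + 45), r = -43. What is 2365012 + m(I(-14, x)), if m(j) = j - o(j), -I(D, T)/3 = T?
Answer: 7095064/3 ≈ 2.3650e+6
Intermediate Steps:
x = ½ (x = 1/(-43 + 45) = 1/2 = ½ ≈ 0.50000)
I(D, T) = -3*T
o(A) = (34 + A)/(2*A) (o(A) = (34 + A)/((2*A)) = (34 + A)*(1/(2*A)) = (34 + A)/(2*A))
m(j) = j - (34 + j)/(2*j)
2365012 + m(I(-14, x)) = 2365012 + (-½ - 3*½ - 17/((-3*½))) = 2365012 + (-½ - 3/2 - 17/(-3/2)) = 2365012 + (-½ - 3/2 - 17*(-⅔)) = 2365012 + (-½ - 3/2 + 34/3) = 2365012 + 28/3 = 7095064/3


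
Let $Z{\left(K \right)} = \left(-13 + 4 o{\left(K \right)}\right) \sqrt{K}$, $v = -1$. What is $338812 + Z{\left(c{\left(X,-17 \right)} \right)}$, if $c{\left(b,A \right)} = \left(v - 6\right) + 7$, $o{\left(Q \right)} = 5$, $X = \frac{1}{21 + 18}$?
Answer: $338812$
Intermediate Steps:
$X = \frac{1}{39} \approx 0.025641$
$c{\left(b,A \right)} = 0$ ($c{\left(b,A \right)} = \left(-1 - 6\right) + 7 = -7 + 7 = 0$)
$Z{\left(K \right)} = 7 \sqrt{K}$ ($Z{\left(K \right)} = \left(-13 + 4 \cdot 5\right) \sqrt{K} = \left(-13 + 20\right) \sqrt{K} = 7 \sqrt{K}$)
$338812 + Z{\left(c{\left(X,-17 \right)} \right)} = 338812 + 7 \sqrt{0} = 338812 + 7 \cdot 0 = 338812 + 0 = 338812$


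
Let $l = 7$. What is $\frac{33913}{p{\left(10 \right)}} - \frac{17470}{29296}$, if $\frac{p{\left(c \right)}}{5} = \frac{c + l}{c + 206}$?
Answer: $\frac{107298904309}{1245080} \approx 86178.0$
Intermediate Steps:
$p{\left(c \right)} = \frac{5 \left(7 + c\right)}{206 + c}$ ($p{\left(c \right)} = 5 \frac{c + 7}{c + 206} = 5 \frac{7 + c}{206 + c} = \frac{5 \left(7 + c\right)}{206 + c}$)
$\frac{33913}{p{\left(10 \right)}} - \frac{17470}{29296} = \frac{33913}{5 \frac{1}{206 + 10} \left(7 + 10\right)} - \frac{17470}{29296} = \frac{33913}{5 \cdot \frac{1}{216} \cdot 17} - \frac{8735}{14648} = \frac{33913}{\frac{85}{216}} - \frac{8735}{14648} = 33913 \cdot \frac{216}{85} - \frac{8735}{14648} = \frac{7325208}{85} - \frac{8735}{14648} = \frac{107298904309}{1245080}$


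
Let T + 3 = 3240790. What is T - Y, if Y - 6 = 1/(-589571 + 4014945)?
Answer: 11100886977093/3425374 ≈ 3.2408e+6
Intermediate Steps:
Y = 20552245/3425374 (Y = 6 + 1/(-589571 + 4014945) = 6 + 1/3425374 = 20552245/3425374 ≈ 6.0000)
T = 3240787 (T = -3 + 3240790 = 3240787)
T - Y = 3240787 - 1*20552245/3425374 = 3240787 - 20552245/3425374 = 11100886977093/3425374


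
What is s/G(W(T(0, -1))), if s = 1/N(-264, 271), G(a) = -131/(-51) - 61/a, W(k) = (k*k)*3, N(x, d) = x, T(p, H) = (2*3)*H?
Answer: -153/80938 ≈ -0.0018903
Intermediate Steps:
T(p, H) = 6*H
W(k) = 3*k² (W(k) = k²*3 = 3*k²)
G(a) = 131/51 - 61/a (G(a) = -131*(-1/51) - 61/a = 131/51 - 61/a)
s = -1/264 (s = 1/(-264) = -1/264 ≈ -0.0037879)
s/G(W(T(0, -1))) = -1/(264*(131/51 - 61/(3*(6*(-1))²))) = -1/(264*(131/51 - 61/(3*(-6)²))) = -1/(264*(131/51 - 61/(3*36))) = -1/(264*(131/51 - 61/108)) = -1/(264*3679/1836) = -1/264*1836/3679 = -153/80938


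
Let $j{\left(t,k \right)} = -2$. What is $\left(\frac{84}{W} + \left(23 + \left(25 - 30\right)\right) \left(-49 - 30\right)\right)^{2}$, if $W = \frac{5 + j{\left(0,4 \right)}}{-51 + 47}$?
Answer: $2353156$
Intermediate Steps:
$W = - \frac{3}{4}$ ($W = \frac{5 - 2}{-51 + 47} = \frac{3}{-4} = 3 \left(- \frac{1}{4}\right) = - \frac{3}{4} \approx -0.75$)
$\left(\frac{84}{W} + \left(23 + \left(25 - 30\right)\right) \left(-49 - 30\right)\right)^{2} = \left(\frac{84}{- \frac{3}{4}} + \left(23 + \left(25 - 30\right)\right) \left(-49 - 30\right)\right)^{2} = \left(84 \left(- \frac{4}{3}\right) + \left(23 - 5\right) \left(-79\right)\right)^{2} = \left(-112 + 18 \left(-79\right)\right)^{2} = \left(-112 - 1422\right)^{2} = \left(-1534\right)^{2} = 2353156$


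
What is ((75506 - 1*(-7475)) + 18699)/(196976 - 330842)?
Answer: -50840/66933 ≈ -0.75957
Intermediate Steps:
((75506 - 1*(-7475)) + 18699)/(196976 - 330842) = ((75506 + 7475) + 18699)/(-133866) = (82981 + 18699)*(-1/133866) = 101680*(-1/133866) = -50840/66933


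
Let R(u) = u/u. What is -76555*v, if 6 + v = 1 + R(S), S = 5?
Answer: 306220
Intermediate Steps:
R(u) = 1
v = -4 (v = -6 + (1 + 1) = -6 + 2 = -4)
-76555*v = -76555*(-4) = 306220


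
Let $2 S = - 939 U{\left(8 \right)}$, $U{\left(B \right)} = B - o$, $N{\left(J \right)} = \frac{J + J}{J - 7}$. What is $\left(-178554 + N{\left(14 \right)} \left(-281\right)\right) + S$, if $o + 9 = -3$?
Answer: $-189068$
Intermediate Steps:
$o = -12$ ($o = -9 - 3 = -12$)
$N{\left(J \right)} = \frac{2 J}{-7 + J}$
$U{\left(B \right)} = 12 + B$ ($U{\left(B \right)} = B - -12 = B + 12 = 12 + B$)
$S = -9390$ ($S = \frac{\left(-939\right) \left(12 + 8\right)}{2} = \frac{\left(-939\right) 20}{2} = \frac{1}{2} \left(-18780\right) = -9390$)
$\left(-178554 + N{\left(14 \right)} \left(-281\right)\right) + S = \left(-178554 + 2 \cdot 14 \frac{1}{-7 + 14} \left(-281\right)\right) - 9390 = \left(-178554 + 2 \cdot 14 \cdot \frac{1}{7} \left(-281\right)\right) - 9390 = \left(-178554 + 4 \left(-281\right)\right) - 9390 = \left(-178554 - 1124\right) - 9390 = -179678 - 9390 = -189068$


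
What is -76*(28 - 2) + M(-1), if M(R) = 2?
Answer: -1974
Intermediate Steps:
-76*(28 - 2) + M(-1) = -76*(28 - 2) + 2 = -76*26 + 2 = -1976 + 2 = -1974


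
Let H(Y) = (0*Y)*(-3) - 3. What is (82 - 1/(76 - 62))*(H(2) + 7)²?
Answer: 9176/7 ≈ 1310.9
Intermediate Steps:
H(Y) = -3 (H(Y) = 0*(-3) - 3 = 0 - 3 = -3)
(82 - 1/(76 - 62))*(H(2) + 7)² = (82 - 1/(76 - 62))*(-3 + 7)² = (82 - 1/14)*4² = (82 - 1*1/14)*16 = (82 - 1/14)*16 = (1147/14)*16 = 9176/7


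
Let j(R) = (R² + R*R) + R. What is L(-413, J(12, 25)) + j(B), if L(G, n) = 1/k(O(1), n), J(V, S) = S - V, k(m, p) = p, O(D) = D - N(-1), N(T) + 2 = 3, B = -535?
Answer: 7434896/13 ≈ 5.7192e+5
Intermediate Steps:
N(T) = 1 (N(T) = -2 + 3 = 1)
O(D) = -1 + D (O(D) = D - 1*1 = D - 1 = -1 + D)
L(G, n) = 1/n
j(R) = R + 2*R² (j(R) = (R² + R²) + R = 2*R² + R = R + 2*R²)
L(-413, J(12, 25)) + j(B) = 1/(25 - 1*12) - 535*(1 + 2*(-535)) = 1/(25 - 12) - 535*(1 - 1070) = 1/13 - 535*(-1069) = 1/13 + 571915 = 7434896/13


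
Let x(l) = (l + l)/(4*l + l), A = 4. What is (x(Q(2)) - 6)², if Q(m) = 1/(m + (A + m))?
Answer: 784/25 ≈ 31.360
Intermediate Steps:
Q(m) = 1/(4 + 2*m) (Q(m) = 1/(m + (4 + m)) = 1/(4 + 2*m))
x(l) = ⅖ (x(l) = (2*l)/((5*l)) = (2*l)*(1/(5*l)) = ⅖)
(x(Q(2)) - 6)² = (⅖ - 6)² = (-28/5)² = 784/25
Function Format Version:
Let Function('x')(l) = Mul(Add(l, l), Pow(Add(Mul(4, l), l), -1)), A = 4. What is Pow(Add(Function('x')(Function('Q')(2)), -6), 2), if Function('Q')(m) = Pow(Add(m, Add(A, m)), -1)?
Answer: Rational(784, 25) ≈ 31.360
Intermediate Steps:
Function('Q')(m) = Pow(Add(4, Mul(2, m)), -1) (Function('Q')(m) = Pow(Add(m, Add(4, m)), -1) = Pow(Add(4, Mul(2, m)), -1))
Function('x')(l) = Rational(2, 5) (Function('x')(l) = Mul(Mul(2, l), Pow(Mul(5, l), -1)) = Mul(Mul(2, l), Mul(Rational(1, 5), Pow(l, -1))) = Rational(2, 5))
Pow(Add(Function('x')(Function('Q')(2)), -6), 2) = Pow(Add(Rational(2, 5), -6), 2) = Pow(Rational(-28, 5), 2) = Rational(784, 25)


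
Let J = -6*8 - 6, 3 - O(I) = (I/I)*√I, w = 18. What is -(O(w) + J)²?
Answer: -2619 - 306*√2 ≈ -3051.8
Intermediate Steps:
O(I) = 3 - √I (O(I) = 3 - I/I*√I = 3 - √I)
J = -54 (J = -48 - 6 = -54)
-(O(w) + J)² = -((3 - √18) - 54)² = -((3 - 3*√2) - 54)² = -(-51 - 3*√2)²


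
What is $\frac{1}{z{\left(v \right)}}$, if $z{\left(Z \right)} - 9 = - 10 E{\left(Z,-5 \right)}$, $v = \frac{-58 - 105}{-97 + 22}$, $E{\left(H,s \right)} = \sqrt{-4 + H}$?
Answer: $\frac{27}{791} + \frac{2 i \sqrt{411}}{791} \approx 0.034134 + 0.05126 i$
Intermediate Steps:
$v = \frac{163}{75}$ ($v = - \frac{163}{-75} = \left(-163\right) \left(- \frac{1}{75}\right) = \frac{163}{75} \approx 2.1733$)
$z{\left(Z \right)} = 9 - 10 \sqrt{-4 + Z}$
$\frac{1}{z{\left(v \right)}} = \frac{1}{9 - 10 \sqrt{-4 + \frac{163}{75}}} = \frac{1}{9 - 10 \sqrt{- \frac{137}{75}}} = \frac{1}{9 - 10 \frac{i \sqrt{411}}{15}} = \frac{1}{9 - \frac{2 i \sqrt{411}}{3}}$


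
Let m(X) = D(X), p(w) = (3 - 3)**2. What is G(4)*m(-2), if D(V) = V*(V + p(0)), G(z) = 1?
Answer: 4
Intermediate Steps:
p(w) = 0 (p(w) = 0**2 = 0)
D(V) = V**2 (D(V) = V*(V + 0) = V*V = V**2)
m(X) = X**2
G(4)*m(-2) = 1*(-2)**2 = 1*4 = 4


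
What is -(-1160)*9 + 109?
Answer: 10549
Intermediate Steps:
-(-1160)*9 + 109 = -116*(-90) + 109 = 10440 + 109 = 10549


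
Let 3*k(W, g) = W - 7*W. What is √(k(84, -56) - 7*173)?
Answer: I*√1379 ≈ 37.135*I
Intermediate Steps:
k(W, g) = -2*W (k(W, g) = (W - 7*W)/3 = (-6*W)/3 = -2*W)
√(k(84, -56) - 7*173) = √(-2*84 - 7*173) = √(-168 - 1211) = √(-1379) = I*√1379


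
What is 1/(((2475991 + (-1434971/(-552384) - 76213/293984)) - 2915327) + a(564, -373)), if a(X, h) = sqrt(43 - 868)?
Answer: -11314206314740407781878336/4970711708060377165208555112889 - 128765529563996344320*I*sqrt(33)/4970711708060377165208555112889 ≈ -2.2762e-6 - 1.4881e-10*I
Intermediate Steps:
a(X, h) = 5*I*sqrt(33) (a(X, h) = sqrt(-825) = 5*I*sqrt(33))
1/(((2475991 + (-1434971/(-552384) - 76213/293984)) - 2915327) + a(564, -373)) = 1/(((2475991 + (-1434971/(-552384) - 76213/293984)) - 2915327) + 5*I*sqrt(33)) = 1/(((2475991 + (-1434971*(-1/552384) - 76213*1/293984)) - 2915327) + 5*I*sqrt(33)) = 1/(((2475991 + (1434971/552384 - 76213/293984)) - 2915327) + 5*I*sqrt(33)) = 1/(((2475991 + 11867489771/5074751808) - 2915327) + 5*I*sqrt(33)) = 1/((12565051671331499/5074751808 - 2915327) + 5*I*sqrt(33)) = 1/(-2229509292829717/5074751808 + 5*I*sqrt(33))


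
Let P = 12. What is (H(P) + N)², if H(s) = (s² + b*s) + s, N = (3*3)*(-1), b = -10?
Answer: 729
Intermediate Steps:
N = -9 (N = 9*(-1) = -9)
H(s) = s² - 9*s (H(s) = (s² - 10*s) + s = s² - 9*s)
(H(P) + N)² = (12*(-9 + 12) - 9)² = (12*3 - 9)² = (36 - 9)² = 27² = 729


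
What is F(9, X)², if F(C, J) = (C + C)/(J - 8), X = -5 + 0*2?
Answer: 324/169 ≈ 1.9172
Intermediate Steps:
X = -5 (X = -5 + 0 = -5)
F(C, J) = 2*C/(-8 + J) (F(C, J) = (2*C)/(-8 + J) = 2*C/(-8 + J))
F(9, X)² = (2*9/(-8 - 5))² = (2*9/(-13))² = (2*9*(-1/13))² = (-18/13)² = 324/169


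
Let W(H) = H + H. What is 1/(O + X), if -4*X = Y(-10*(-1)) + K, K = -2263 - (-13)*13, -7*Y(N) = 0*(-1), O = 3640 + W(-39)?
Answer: 2/8171 ≈ 0.00024477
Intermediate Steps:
W(H) = 2*H
O = 3562 (O = 3640 + 2*(-39) = 3640 - 78 = 3562)
Y(N) = 0 (Y(N) = -0*(-1) = -⅐*0 = 0)
K = -2094 (K = -2263 - 1*(-169) = -2263 + 169 = -2094)
X = 1047/2 (X = -(0 - 2094)/4 = -¼*(-2094) = 1047/2 ≈ 523.50)
1/(O + X) = 1/(3562 + 1047/2) = 1/(8171/2) = 2/8171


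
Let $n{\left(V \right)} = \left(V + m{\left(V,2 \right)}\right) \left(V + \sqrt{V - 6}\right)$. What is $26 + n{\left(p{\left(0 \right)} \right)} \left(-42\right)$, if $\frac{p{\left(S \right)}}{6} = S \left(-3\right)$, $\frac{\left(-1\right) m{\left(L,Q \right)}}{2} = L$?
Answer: $26$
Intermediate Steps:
$m{\left(L,Q \right)} = - 2 L$
$p{\left(S \right)} = - 18 S$ ($p{\left(S \right)} = 6 S \left(-3\right) = 6 \left(- 3 S\right) = - 18 S$)
$n{\left(V \right)} = - V \left(V + \sqrt{-6 + V}\right)$ ($n{\left(V \right)} = \left(V - 2 V\right) \left(V + \sqrt{V - 6}\right) = - V \left(V + \sqrt{-6 + V}\right)$)
$26 + n{\left(p{\left(0 \right)} \right)} \left(-42\right) = 26 + \left(-18\right) 0 \left(- \left(-18\right) 0 - \sqrt{-6 - 0}\right) \left(-42\right) = 26 + 0 \left(\left(-1\right) 0 - \sqrt{-6 + 0}\right) \left(-42\right) = 26 + 0 \left(0 - \sqrt{-6}\right) \left(-42\right) = 26 + 0 \left(0 - i \sqrt{6}\right) \left(-42\right) = 26 + 0 \left(- i \sqrt{6}\right) \left(-42\right) = 26 + 0 \left(-42\right) = 26 + 0 = 26$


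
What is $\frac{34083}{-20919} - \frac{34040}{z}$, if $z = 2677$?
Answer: $- \frac{267774317}{18666721} \approx -14.345$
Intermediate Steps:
$\frac{34083}{-20919} - \frac{34040}{z} = \frac{34083}{-20919} - \frac{34040}{2677} = 34083 \left(- \frac{1}{20919}\right) - \frac{34040}{2677} = - \frac{11361}{6973} - \frac{34040}{2677} = - \frac{267774317}{18666721}$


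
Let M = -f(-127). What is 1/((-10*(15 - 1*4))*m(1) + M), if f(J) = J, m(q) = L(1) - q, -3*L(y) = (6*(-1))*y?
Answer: 1/17 ≈ 0.058824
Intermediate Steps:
L(y) = 2*y (L(y) = -6*(-1)*y/3 = -(-2)*y = 2*y)
m(q) = 2 - q (m(q) = 2*1 - q = 2 - q)
M = 127 (M = -1*(-127) = 127)
1/((-10*(15 - 1*4))*m(1) + M) = 1/((-10*(15 - 1*4))*(2 - 1*1) + 127) = 1/((-10*(15 - 4))*(2 - 1) + 127) = 1/(-10*11*1 + 127) = 1/(-110*1 + 127) = 1/(-110 + 127) = 1/17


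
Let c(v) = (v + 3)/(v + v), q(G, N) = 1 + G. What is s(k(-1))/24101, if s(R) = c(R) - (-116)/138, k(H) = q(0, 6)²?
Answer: 28/237567 ≈ 0.00011786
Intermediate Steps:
c(v) = (3 + v)/(2*v) (c(v) = (3 + v)/((2*v)) = (3 + v)*(1/(2*v)) = (3 + v)/(2*v))
k(H) = 1 (k(H) = (1 + 0)² = 1² = 1)
s(R) = 58/69 + (3 + R)/(2*R) (s(R) = (3 + R)/(2*R) - (-116)/138 = (3 + R)/(2*R) - 1*(-58/69) = (3 + R)/(2*R) + 58/69 = 58/69 + (3 + R)/(2*R))
s(k(-1))/24101 = ((1/138)*(207 + 185*1)/1)/24101 = ((1/138)*1*(207 + 185))*(1/24101) = ((1/138)*1*392)*(1/24101) = (196/69)*(1/24101) = 28/237567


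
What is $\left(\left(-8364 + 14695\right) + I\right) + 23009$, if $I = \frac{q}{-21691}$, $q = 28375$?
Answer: $\frac{636385565}{21691} \approx 29339.0$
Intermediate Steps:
$I = - \frac{28375}{21691}$ ($I = \frac{28375}{-21691} = 28375 \left(- \frac{1}{21691}\right) = - \frac{28375}{21691} \approx -1.3081$)
$\left(\left(-8364 + 14695\right) + I\right) + 23009 = \left(\left(-8364 + 14695\right) - \frac{28375}{21691}\right) + 23009 = \left(6331 - \frac{28375}{21691}\right) + 23009 = \frac{137297346}{21691} + 23009 = \frac{636385565}{21691}$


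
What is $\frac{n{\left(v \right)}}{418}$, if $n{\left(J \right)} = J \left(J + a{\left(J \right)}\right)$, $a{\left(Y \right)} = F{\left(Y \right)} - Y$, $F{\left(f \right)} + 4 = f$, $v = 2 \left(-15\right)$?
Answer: $\frac{510}{209} \approx 2.4402$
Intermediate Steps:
$v = -30$
$F{\left(f \right)} = -4 + f$
$a{\left(Y \right)} = -4$ ($a{\left(Y \right)} = \left(-4 + Y\right) - Y = -4$)
$n{\left(J \right)} = J \left(-4 + J\right)$ ($n{\left(J \right)} = J \left(J - 4\right) = J \left(-4 + J\right)$)
$\frac{n{\left(v \right)}}{418} = \frac{\left(-30\right) \left(-4 - 30\right)}{418} = \left(-30\right) \left(-34\right) \frac{1}{418} = 1020 \cdot \frac{1}{418} = \frac{510}{209}$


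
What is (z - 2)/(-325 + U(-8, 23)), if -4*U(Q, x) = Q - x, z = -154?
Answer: 208/423 ≈ 0.49173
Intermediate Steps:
U(Q, x) = -Q/4 + x/4 (U(Q, x) = -(Q - x)/4 = -Q/4 + x/4)
(z - 2)/(-325 + U(-8, 23)) = (-154 - 2)/(-325 + (-¼*(-8) + (¼)*23)) = -156/(-325 + (2 + 23/4)) = -156/(-325 + 31/4) = -156/(-1269/4) = -156*(-4/1269) = 208/423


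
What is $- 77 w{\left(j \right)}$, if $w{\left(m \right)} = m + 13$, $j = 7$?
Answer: $-1540$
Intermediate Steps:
$w{\left(m \right)} = 13 + m$
$- 77 w{\left(j \right)} = - 77 \left(13 + 7\right) = \left(-77\right) 20 = -1540$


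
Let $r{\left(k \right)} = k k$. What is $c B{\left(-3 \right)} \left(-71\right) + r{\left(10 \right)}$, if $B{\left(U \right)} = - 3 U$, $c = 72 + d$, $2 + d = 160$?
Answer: $-146870$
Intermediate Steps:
$d = 158$ ($d = -2 + 160 = 158$)
$c = 230$ ($c = 72 + 158 = 230$)
$r{\left(k \right)} = k^{2}$
$c B{\left(-3 \right)} \left(-71\right) + r{\left(10 \right)} = 230 \left(-3\right) \left(-3\right) \left(-71\right) + 10^{2} = 230 \cdot 9 \left(-71\right) + 100 = 230 \left(-639\right) + 100 = -146970 + 100 = -146870$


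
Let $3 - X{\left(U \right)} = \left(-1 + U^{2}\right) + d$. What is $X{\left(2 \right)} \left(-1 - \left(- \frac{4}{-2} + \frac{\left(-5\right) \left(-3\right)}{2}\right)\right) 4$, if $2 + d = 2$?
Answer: $0$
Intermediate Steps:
$d = 0$ ($d = -2 + 2 = 0$)
$X{\left(U \right)} = 4 - U^{2}$ ($X{\left(U \right)} = 3 - \left(\left(-1 + U^{2}\right) + 0\right) = 3 - \left(-1 + U^{2}\right) = 4 - U^{2}$)
$X{\left(2 \right)} \left(-1 - \left(- \frac{4}{-2} + \frac{\left(-5\right) \left(-3\right)}{2}\right)\right) 4 = \left(4 - 2^{2}\right) \left(-1 - \left(- \frac{4}{-2} + \frac{\left(-5\right) \left(-3\right)}{2}\right)\right) 4 = \left(4 - 4\right) \left(-1 - \left(\left(-4\right) \left(- \frac{1}{2}\right) + 15 \cdot \frac{1}{2}\right)\right) 4 = \left(4 - 4\right) \left(-1 - \left(2 + \frac{15}{2}\right)\right) 4 = 0 \left(-1 - \frac{19}{2}\right) 4 = 0 \left(- \frac{21}{2}\right) 4 = 0 \cdot 4 = 0$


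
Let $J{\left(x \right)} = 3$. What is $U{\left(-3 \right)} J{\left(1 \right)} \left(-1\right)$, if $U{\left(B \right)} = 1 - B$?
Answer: $-12$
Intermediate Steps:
$U{\left(-3 \right)} J{\left(1 \right)} \left(-1\right) = \left(1 - -3\right) 3 \left(-1\right) = \left(1 + 3\right) 3 \left(-1\right) = 4 \cdot 3 \left(-1\right) = 12 \left(-1\right) = -12$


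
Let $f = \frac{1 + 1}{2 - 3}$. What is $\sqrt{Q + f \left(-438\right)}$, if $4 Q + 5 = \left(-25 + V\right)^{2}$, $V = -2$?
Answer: $\sqrt{1057} \approx 32.512$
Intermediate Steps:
$f = -2$ ($f = \frac{2}{-1} = 2 \left(-1\right) = -2$)
$Q = 181$ ($Q = - \frac{5}{4} + \frac{\left(-25 - 2\right)^{2}}{4} = - \frac{5}{4} + \frac{\left(-27\right)^{2}}{4} = - \frac{5}{4} + \frac{1}{4} \cdot 729 = - \frac{5}{4} + \frac{729}{4} = 181$)
$\sqrt{Q + f \left(-438\right)} = \sqrt{181 - -876} = \sqrt{181 + 876} = \sqrt{1057}$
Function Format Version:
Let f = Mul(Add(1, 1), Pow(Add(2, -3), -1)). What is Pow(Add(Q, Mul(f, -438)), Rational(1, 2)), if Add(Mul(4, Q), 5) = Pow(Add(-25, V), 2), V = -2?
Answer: Pow(1057, Rational(1, 2)) ≈ 32.512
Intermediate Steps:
f = -2 (f = Mul(2, Pow(-1, -1)) = Mul(2, -1) = -2)
Q = 181 (Q = Add(Rational(-5, 4), Mul(Rational(1, 4), Pow(Add(-25, -2), 2))) = Add(Rational(-5, 4), Mul(Rational(1, 4), Pow(-27, 2))) = Add(Rational(-5, 4), Mul(Rational(1, 4), 729)) = Add(Rational(-5, 4), Rational(729, 4)) = 181)
Pow(Add(Q, Mul(f, -438)), Rational(1, 2)) = Pow(Add(181, Mul(-2, -438)), Rational(1, 2)) = Pow(Add(181, 876), Rational(1, 2)) = Pow(1057, Rational(1, 2))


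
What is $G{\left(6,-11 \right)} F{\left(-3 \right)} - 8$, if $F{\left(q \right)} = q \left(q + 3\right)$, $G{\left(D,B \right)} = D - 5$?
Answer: $-8$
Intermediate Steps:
$G{\left(D,B \right)} = -5 + D$ ($G{\left(D,B \right)} = D - 5 = -5 + D$)
$F{\left(q \right)} = q \left(3 + q\right)$
$G{\left(6,-11 \right)} F{\left(-3 \right)} - 8 = \left(-5 + 6\right) \left(- 3 \left(3 - 3\right)\right) - 8 = 1 \left(\left(-3\right) 0\right) + \left(-16 + 8\right) = 1 \cdot 0 - 8 = 0 - 8 = -8$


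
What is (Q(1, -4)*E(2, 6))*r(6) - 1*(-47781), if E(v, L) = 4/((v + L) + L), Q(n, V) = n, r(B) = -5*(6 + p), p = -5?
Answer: 334457/7 ≈ 47780.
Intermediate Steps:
r(B) = -5 (r(B) = -5*(6 - 5) = -5*1 = -5)
E(v, L) = 4/(v + 2*L) (E(v, L) = 4/((L + v) + L) = 4/(v + 2*L))
(Q(1, -4)*E(2, 6))*r(6) - 1*(-47781) = (1*(4/(2 + 2*6)))*(-5) - 1*(-47781) = (1*(4/(2 + 12)))*(-5) + 47781 = (1*(4/14))*(-5) + 47781 = (1*(4*(1/14)))*(-5) + 47781 = (1*(2/7))*(-5) + 47781 = (2/7)*(-5) + 47781 = -10/7 + 47781 = 334457/7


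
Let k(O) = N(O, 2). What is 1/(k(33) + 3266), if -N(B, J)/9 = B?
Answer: 1/2969 ≈ 0.00033681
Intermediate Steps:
N(B, J) = -9*B
k(O) = -9*O
1/(k(33) + 3266) = 1/(-9*33 + 3266) = 1/(-297 + 3266) = 1/2969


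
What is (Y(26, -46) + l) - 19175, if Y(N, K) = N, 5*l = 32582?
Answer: -63163/5 ≈ -12633.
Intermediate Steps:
l = 32582/5 (l = (⅕)*32582 = 32582/5 ≈ 6516.4)
(Y(26, -46) + l) - 19175 = (26 + 32582/5) - 19175 = 32712/5 - 19175 = -63163/5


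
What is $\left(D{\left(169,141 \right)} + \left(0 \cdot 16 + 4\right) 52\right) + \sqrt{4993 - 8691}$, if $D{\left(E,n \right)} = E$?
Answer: $377 + 43 i \sqrt{2} \approx 377.0 + 60.811 i$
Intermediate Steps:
$\left(D{\left(169,141 \right)} + \left(0 \cdot 16 + 4\right) 52\right) + \sqrt{4993 - 8691} = \left(169 + \left(0 \cdot 16 + 4\right) 52\right) + \sqrt{4993 - 8691} = \left(169 + \left(0 + 4\right) 52\right) + \sqrt{4993 - 8691} = \left(169 + 4 \cdot 52\right) + \sqrt{-3698} = \left(169 + 208\right) + 43 i \sqrt{2} = 377 + 43 i \sqrt{2}$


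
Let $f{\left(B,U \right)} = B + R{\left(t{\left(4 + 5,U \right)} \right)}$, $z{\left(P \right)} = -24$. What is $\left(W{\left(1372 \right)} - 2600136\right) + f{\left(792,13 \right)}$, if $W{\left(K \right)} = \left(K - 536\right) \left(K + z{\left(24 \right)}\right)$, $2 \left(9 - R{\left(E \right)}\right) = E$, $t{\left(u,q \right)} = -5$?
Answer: $- \frac{2944809}{2} \approx -1.4724 \cdot 10^{6}$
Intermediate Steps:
$R{\left(E \right)} = 9 - \frac{E}{2}$
$W{\left(K \right)} = \left(-536 + K\right) \left(-24 + K\right)$ ($W{\left(K \right)} = \left(K - 536\right) \left(K - 24\right) = \left(-536 + K\right) \left(-24 + K\right)$)
$f{\left(B,U \right)} = \frac{23}{2} + B$ ($f{\left(B,U \right)} = B + \left(9 - - \frac{5}{2}\right) = B + \left(9 + \frac{5}{2}\right) = B + \frac{23}{2} = \frac{23}{2} + B$)
$\left(W{\left(1372 \right)} - 2600136\right) + f{\left(792,13 \right)} = \left(\left(12864 + 1372^{2} - 768320\right) - 2600136\right) + \left(\frac{23}{2} + 792\right) = \left(\left(12864 + 1882384 - 768320\right) - 2600136\right) + \frac{1607}{2} = \left(1126928 - 2600136\right) + \frac{1607}{2} = -1473208 + \frac{1607}{2} = - \frac{2944809}{2}$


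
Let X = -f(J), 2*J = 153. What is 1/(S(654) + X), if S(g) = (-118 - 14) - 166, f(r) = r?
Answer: -2/749 ≈ -0.0026702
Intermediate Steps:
J = 153/2 (J = (1/2)*153 = 153/2 ≈ 76.500)
S(g) = -298 (S(g) = -132 - 166 = -298)
X = -153/2 (X = -1*153/2 = -153/2 ≈ -76.500)
1/(S(654) + X) = 1/(-298 - 153/2) = 1/(-749/2) = -2/749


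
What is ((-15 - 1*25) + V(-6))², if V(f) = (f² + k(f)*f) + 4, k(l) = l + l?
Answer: 5184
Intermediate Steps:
k(l) = 2*l
V(f) = 4 + 3*f² (V(f) = (f² + (2*f)*f) + 4 = (f² + 2*f²) + 4 = 3*f² + 4 = 4 + 3*f²)
((-15 - 1*25) + V(-6))² = ((-15 - 1*25) + (4 + 3*(-6)²))² = ((-15 - 25) + (4 + 3*36))² = (-40 + (4 + 108))² = (-40 + 112)² = 72² = 5184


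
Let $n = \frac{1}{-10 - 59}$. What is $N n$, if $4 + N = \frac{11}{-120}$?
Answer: $\frac{491}{8280} \approx 0.0593$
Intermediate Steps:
$N = - \frac{491}{120}$ ($N = -4 + \frac{11}{-120} = -4 + 11 \left(- \frac{1}{120}\right) = -4 - \frac{11}{120} = - \frac{491}{120} \approx -4.0917$)
$n = - \frac{1}{69}$ ($n = \frac{1}{-69} = - \frac{1}{69} \approx -0.014493$)
$N n = \left(- \frac{491}{120}\right) \left(- \frac{1}{69}\right) = \frac{491}{8280}$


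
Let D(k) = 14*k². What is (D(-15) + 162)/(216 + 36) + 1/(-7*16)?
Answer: 1471/112 ≈ 13.134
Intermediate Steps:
(D(-15) + 162)/(216 + 36) + 1/(-7*16) = (14*(-15)² + 162)/(216 + 36) + 1/(-7*16) = (14*225 + 162)/252 + 1/(-112) = (3150 + 162)*(1/252) - 1/112 = 3312*(1/252) - 1/112 = 92/7 - 1/112 = 1471/112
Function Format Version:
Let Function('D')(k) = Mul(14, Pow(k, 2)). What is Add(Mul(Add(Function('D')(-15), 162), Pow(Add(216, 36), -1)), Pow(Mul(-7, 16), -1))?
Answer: Rational(1471, 112) ≈ 13.134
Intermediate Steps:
Add(Mul(Add(Function('D')(-15), 162), Pow(Add(216, 36), -1)), Pow(Mul(-7, 16), -1)) = Add(Mul(Add(Mul(14, Pow(-15, 2)), 162), Pow(Add(216, 36), -1)), Pow(Mul(-7, 16), -1)) = Add(Mul(Add(Mul(14, 225), 162), Pow(252, -1)), Pow(-112, -1)) = Add(Mul(Add(3150, 162), Rational(1, 252)), Rational(-1, 112)) = Add(Mul(3312, Rational(1, 252)), Rational(-1, 112)) = Add(Rational(92, 7), Rational(-1, 112)) = Rational(1471, 112)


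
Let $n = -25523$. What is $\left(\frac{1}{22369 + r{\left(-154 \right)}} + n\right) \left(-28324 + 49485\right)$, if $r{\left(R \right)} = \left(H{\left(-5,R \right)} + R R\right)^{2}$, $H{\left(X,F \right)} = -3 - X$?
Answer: $- \frac{303837452483011118}{562565893} \approx -5.4009 \cdot 10^{8}$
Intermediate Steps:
$r{\left(R \right)} = \left(2 + R^{2}\right)^{2}$ ($r{\left(R \right)} = \left(\left(-3 - -5\right) + R R\right)^{2} = \left(\left(-3 + 5\right) + R^{2}\right)^{2} = \left(2 + R^{2}\right)^{2}$)
$\left(\frac{1}{22369 + r{\left(-154 \right)}} + n\right) \left(-28324 + 49485\right) = \left(\frac{1}{22369 + \left(2 + \left(-154\right)^{2}\right)^{2}} - 25523\right) \left(-28324 + 49485\right) = \left(\frac{1}{22369 + \left(2 + 23716\right)^{2}} - 25523\right) 21161 = \left(\frac{1}{22369 + 23718^{2}} - 25523\right) 21161 = \left(\frac{1}{22369 + 562543524} - 25523\right) 21161 = \left(\frac{1}{562565893} - 25523\right) 21161 = \left(- \frac{14358369287038}{562565893}\right) 21161 = - \frac{303837452483011118}{562565893}$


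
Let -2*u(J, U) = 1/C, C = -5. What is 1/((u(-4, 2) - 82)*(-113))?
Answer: 10/92547 ≈ 0.00010805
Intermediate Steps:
u(J, U) = ⅒ (u(J, U) = -½/(-5) = -½*(-⅕) = ⅒)
1/((u(-4, 2) - 82)*(-113)) = 1/((⅒ - 82)*(-113)) = 1/(-819/10*(-113)) = 1/(92547/10) = 10/92547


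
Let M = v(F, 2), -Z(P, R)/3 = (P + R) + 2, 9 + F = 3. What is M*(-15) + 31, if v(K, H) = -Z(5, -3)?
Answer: -149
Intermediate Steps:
F = -6 (F = -9 + 3 = -6)
Z(P, R) = -6 - 3*P - 3*R (Z(P, R) = -3*((P + R) + 2) = -3*(2 + P + R) = -6 - 3*P - 3*R)
v(K, H) = 12 (v(K, H) = -(-6 - 3*5 - 3*(-3)) = -(-6 - 15 + 9) = -1*(-12) = 12)
M = 12
M*(-15) + 31 = 12*(-15) + 31 = -180 + 31 = -149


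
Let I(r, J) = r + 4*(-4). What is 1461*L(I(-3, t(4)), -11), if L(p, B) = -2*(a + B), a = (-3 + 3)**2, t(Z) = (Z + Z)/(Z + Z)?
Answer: 32142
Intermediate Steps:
t(Z) = 1 (t(Z) = (2*Z)/((2*Z)) = (2*Z)*(1/(2*Z)) = 1)
a = 0 (a = 0**2 = 0)
I(r, J) = -16 + r (I(r, J) = r - 16 = -16 + r)
L(p, B) = -2*B (L(p, B) = -2*(0 + B) = -2*B)
1461*L(I(-3, t(4)), -11) = 1461*(-2*(-11)) = 1461*22 = 32142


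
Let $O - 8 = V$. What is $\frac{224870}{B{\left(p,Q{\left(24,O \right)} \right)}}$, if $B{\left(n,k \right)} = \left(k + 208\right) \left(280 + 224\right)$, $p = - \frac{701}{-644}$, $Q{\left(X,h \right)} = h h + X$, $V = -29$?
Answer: $\frac{112435}{169596} \approx 0.66296$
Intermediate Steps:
$O = -21$ ($O = 8 - 29 = -21$)
$Q{\left(X,h \right)} = X + h^{2}$ ($Q{\left(X,h \right)} = h^{2} + X = X + h^{2}$)
$p = \frac{701}{644}$ ($p = \left(-701\right) \left(- \frac{1}{644}\right) = \frac{701}{644} \approx 1.0885$)
$B{\left(n,k \right)} = 104832 + 504 k$ ($B{\left(n,k \right)} = \left(208 + k\right) 504 = 104832 + 504 k$)
$\frac{224870}{B{\left(p,Q{\left(24,O \right)} \right)}} = \frac{224870}{104832 + 504 \left(24 + \left(-21\right)^{2}\right)} = \frac{224870}{104832 + 504 \left(24 + 441\right)} = \frac{224870}{104832 + 504 \cdot 465} = \frac{224870}{104832 + 234360} = \frac{224870}{339192} = 224870 \cdot \frac{1}{339192} = \frac{112435}{169596}$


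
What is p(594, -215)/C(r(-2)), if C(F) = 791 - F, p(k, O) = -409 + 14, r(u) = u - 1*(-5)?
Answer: -395/788 ≈ -0.50127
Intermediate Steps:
r(u) = 5 + u (r(u) = u + 5 = 5 + u)
p(k, O) = -395
p(594, -215)/C(r(-2)) = -395/(791 - (5 - 2)) = -395/(791 - 1*3) = -395/(791 - 3) = -395/788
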